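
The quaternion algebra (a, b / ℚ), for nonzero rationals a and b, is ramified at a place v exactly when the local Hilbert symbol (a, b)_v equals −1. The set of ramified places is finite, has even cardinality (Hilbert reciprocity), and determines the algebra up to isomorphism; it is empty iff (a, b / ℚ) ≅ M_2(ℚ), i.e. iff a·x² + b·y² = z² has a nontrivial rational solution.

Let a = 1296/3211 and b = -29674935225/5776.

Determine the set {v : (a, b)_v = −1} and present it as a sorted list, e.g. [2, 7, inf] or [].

Mod squares: a ≡ 19, b ≡ -15249. Check v ∈ {∞, 2, 3, 5, 13, 17, 19, 23, 31}.
v=31: a=31^0·(≡10), b=31^2·(≡3) mod 31; (10|31)=+1, (3|31)=-1; (−1)^{0·2·15}·(+1)^2·(-1)^0 = +1.
v=∞: 19 > 0 and -15249 < 0  ⇒  (a,b)_∞ = +1.
v=5: a=5^0·(≡1), b=5^2·(≡1) mod 5; (1|5)=+1, (1|5)=+1; (−1)^{0·2·2}·(+1)^2·(+1)^0 = +1.
v=3: a=3^4·(≡1), b=3^5·(≡2) mod 3; (1|3)=+1, (2|3)=-1; (−1)^{4·5·1}·(+1)^5·(-1)^4 = +1.
v=17: a=17^0·(≡15), b=17^1·(≡16) mod 17; (15|17)=+1, (16|17)=+1; (−1)^{0·1·8}·(+1)^1·(+1)^0 = +1.
v=19: a=19^-1·(≡17), b=19^-2·(≡13) mod 19; (17|19)=+1, (13|19)=-1; (−1)^{-1·-2·9}·(+1)^-2·(-1)^-1 = -1.
v=13: a=13^-2·(≡8), b=13^1·(≡1) mod 13; (8|13)=-1, (1|13)=+1; (−1)^{-2·1·6}·(-1)^1·(+1)^-2 = -1.
v=2: v_2(a)=4, v_2(b)=-4; units ≡ 3, 7 (mod 8); ε·ε+αω+βω = 1·1+4·0+-4·1 ≡ 1  ⇒  (a,b)_2 = -1.
v=23: a=23^0·(≡17), b=23^1·(≡1) mod 23; (17|23)=-1, (1|23)=+1; (−1)^{0·1·11}·(-1)^1·(+1)^0 = -1.
Ram(19, -15249) = {2, 13, 19, 23}; no ℚ_2-point on the conic.

[2, 13, 19, 23]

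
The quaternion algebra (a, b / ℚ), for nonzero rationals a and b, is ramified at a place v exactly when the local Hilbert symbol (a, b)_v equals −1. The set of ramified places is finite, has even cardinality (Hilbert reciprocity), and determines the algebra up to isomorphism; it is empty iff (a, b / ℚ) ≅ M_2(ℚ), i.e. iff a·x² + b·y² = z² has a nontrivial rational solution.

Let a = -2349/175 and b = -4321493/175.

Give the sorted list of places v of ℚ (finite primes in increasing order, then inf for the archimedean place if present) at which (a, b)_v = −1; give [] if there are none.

[7, 11, 29, inf]

Mod squares: a ≡ -203, b ≡ -30250451. Check v ∈ {∞, 2, 3, 5, 7, 11, 19, 23, 29, 31}.
v=11: a=11^0·(≡6), b=11^1·(≡9) mod 11; (6|11)=-1, (9|11)=+1; (−1)^{0·1·5}·(-1)^1·(+1)^0 = -1.
v=29: a=29^1·(≡6), b=29^1·(≡14) mod 29; (6|29)=+1, (14|29)=-1; (−1)^{1·1·14}·(+1)^1·(-1)^1 = -1.
v=19: a=19^0·(≡16), b=19^1·(≡10) mod 19; (16|19)=+1, (10|19)=-1; (−1)^{0·1·9}·(+1)^1·(-1)^0 = +1.
v=2: v_2(a)=0, v_2(b)=0; units ≡ 5, 5 (mod 8); ε·ε+αω+βω = 0·0+0·1+0·1 ≡ 0  ⇒  (a,b)_2 = +1.
v=7: a=7^-1·(≡6), b=7^-1·(≡5) mod 7; (6|7)=-1, (5|7)=-1; (−1)^{-1·-1·3}·(-1)^-1·(-1)^-1 = -1.
v=5: a=5^-2·(≡3), b=5^-2·(≡1) mod 5; (3|5)=-1, (1|5)=+1; (−1)^{-2·-2·2}·(-1)^-2·(+1)^-2 = +1.
v=∞: -203 < 0 and -30250451 < 0  ⇒  (a,b)_∞ = -1.
v=3: a=3^4·(≡1), b=3^0·(≡1) mod 3; (1|3)=+1, (1|3)=+1; (−1)^{4·0·1}·(+1)^0·(+1)^4 = +1.
v=31: a=31^0·(≡5), b=31^1·(≡25) mod 31; (5|31)=+1, (25|31)=+1; (−1)^{0·1·15}·(+1)^1·(+1)^0 = +1.
v=23: a=23^0·(≡8), b=23^1·(≡3) mod 23; (8|23)=+1, (3|23)=+1; (−1)^{0·1·11}·(+1)^1·(+1)^0 = +1.
(-203, -30250451 / ℚ) ramifies at {7, 11, 29, ∞}: a division algebra.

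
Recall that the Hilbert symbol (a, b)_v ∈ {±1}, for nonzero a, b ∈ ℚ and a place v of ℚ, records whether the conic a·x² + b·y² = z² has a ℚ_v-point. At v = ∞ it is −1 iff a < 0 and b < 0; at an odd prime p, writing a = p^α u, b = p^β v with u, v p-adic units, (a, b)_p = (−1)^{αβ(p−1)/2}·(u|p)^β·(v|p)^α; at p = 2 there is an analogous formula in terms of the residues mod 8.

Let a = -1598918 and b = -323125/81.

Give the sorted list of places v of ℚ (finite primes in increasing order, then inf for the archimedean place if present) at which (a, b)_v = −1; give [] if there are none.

[2, 17, 47, inf]

(a, b) ≡ (-1598918, -517) mod (ℚ^×)²; places V = {2, 3, 5, 11, 17, 31, 37, 41, 47, ∞}.
(a,b)_17: α=1, u≡7; β=0, v≡10 (mod 17); (7|17)=-1, (10|17)=-1; sign (−1)^0·-1^0·-1^1 = -1.
(a,b)_41: α=1, u≡34; β=0, v≡4 (mod 41); (34|41)=-1, (4|41)=+1; sign (−1)^0·-1^0·+1^1 = +1.
(a,b)_3: α=0, u≡1; β=-4, v≡2 (mod 3); (1|3)=+1, (2|3)=-1; sign (−1)^0·+1^-4·-1^0 = +1.
(a,b)_2: α=1, β=0; u≡5, v≡3 (mod 8); ε(u)ε(v)=0·1, αω(v)=1·1, βω(u)=0·1; sum ≡ 1  ⇒  -1.
(a,b)_11: α=0, u≡9; β=1, v≡7 (mod 11); (9|11)=+1, (7|11)=-1; sign (−1)^0·+1^1·-1^0 = +1.
(a,b)_31: α=1, u≡6; β=0, v≡1 (mod 31); (6|31)=-1, (1|31)=+1; sign (−1)^0·-1^0·+1^1 = +1.
(a,b)_5: α=0, u≡2; β=4, v≡3 (mod 5); (2|5)=-1, (3|5)=-1; sign (−1)^0·-1^4·-1^0 = +1.
(a,b)_∞: sgn(-1598918)=−, sgn(-517)=−, so -1.
(a,b)_37: α=1, u≡2; β=0, v≡10 (mod 37); (2|37)=-1, (10|37)=+1; sign (−1)^0·-1^0·+1^1 = +1.
(a,b)_47: α=0, u≡22; β=1, v≡1 (mod 47); (22|47)=-1, (1|47)=+1; sign (−1)^0·-1^1·+1^0 = -1.
(-1598918, -517 / ℚ) ramifies at {2, 17, 47, ∞}: a division algebra.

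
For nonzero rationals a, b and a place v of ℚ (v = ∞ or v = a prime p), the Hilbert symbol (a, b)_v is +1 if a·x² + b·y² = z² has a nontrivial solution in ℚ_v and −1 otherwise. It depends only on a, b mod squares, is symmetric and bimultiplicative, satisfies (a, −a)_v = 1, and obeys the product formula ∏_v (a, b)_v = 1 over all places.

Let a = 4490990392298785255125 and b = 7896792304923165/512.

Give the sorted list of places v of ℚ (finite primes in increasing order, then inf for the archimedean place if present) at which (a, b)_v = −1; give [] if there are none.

[2, 19]

Mod squares: a ≡ 327845, b ≡ 170. Check v ∈ {∞, 2, 3, 5, 7, 17, 19, 29}.
v=∞: 327845 > 0 and 170 > 0  ⇒  (a,b)_∞ = +1.
v=3: a=3^2·(≡2), b=3^2·(≡2) mod 3; (2|3)=-1, (2|3)=-1; (−1)^{2·2·1}·(-1)^2·(-1)^2 = +1.
v=7: a=7^5·(≡3), b=7^6·(≡2) mod 7; (3|7)=-1, (2|7)=+1; (−1)^{5·6·3}·(-1)^6·(+1)^5 = +1.
v=17: a=17^5·(≡14), b=17^3·(≡3) mod 17; (14|17)=-1, (3|17)=-1; (−1)^{5·3·8}·(-1)^3·(-1)^5 = +1.
v=29: a=29^3·(≡25), b=29^2·(≡24) mod 29; (25|29)=+1, (24|29)=+1; (−1)^{3·2·14}·(+1)^2·(+1)^3 = +1.
v=19: a=19^3·(≡14), b=19^2·(≡14) mod 19; (14|19)=-1, (14|19)=-1; (−1)^{3·2·9}·(-1)^2·(-1)^3 = -1.
v=2: v_2(a)=0, v_2(b)=-9; units ≡ 5, 5 (mod 8); ε·ε+αω+βω = 0·0+0·1+-9·1 ≡ 1  ⇒  (a,b)_2 = -1.
v=5: a=5^3·(≡1), b=5^1·(≡4) mod 5; (1|5)=+1, (4|5)=+1; (−1)^{3·1·2}·(+1)^1·(+1)^3 = +1.
(327845, 170 / ℚ) ramifies at {2, 19}: a division algebra.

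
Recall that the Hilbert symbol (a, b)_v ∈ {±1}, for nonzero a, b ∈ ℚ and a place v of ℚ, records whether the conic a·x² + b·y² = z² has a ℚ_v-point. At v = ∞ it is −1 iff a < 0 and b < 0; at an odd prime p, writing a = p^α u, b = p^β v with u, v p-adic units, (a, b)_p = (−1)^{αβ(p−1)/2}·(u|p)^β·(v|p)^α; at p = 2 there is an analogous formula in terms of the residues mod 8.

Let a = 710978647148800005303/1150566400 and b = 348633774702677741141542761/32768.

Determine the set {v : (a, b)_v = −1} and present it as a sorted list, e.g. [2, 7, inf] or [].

(a, b) ≡ (384047, 82) mod (ℚ^×)²; places V = {2, 3, 5, 17, 19, 29, 41, 53, ∞}.
(a,b)_19: α=7, u≡5; β=8, v≡4 (mod 19); (5|19)=+1, (4|19)=+1; sign (−1)^0·+1^8·+1^7 = +1.
(a,b)_5: α=-2, u≡3; β=0, v≡2 (mod 5); (3|5)=-1, (2|5)=-1; sign (−1)^0·-1^0·-1^-2 = +1.
(a,b)_41: α=3, u≡29; β=5, v≡4 (mod 41); (29|41)=-1, (4|41)=+1; sign (−1)^0·-1^5·+1^3 = -1.
(a,b)_29: α=1, u≡19; β=2, v≡20 (mod 29); (19|29)=-1, (20|29)=+1; sign (−1)^0·-1^2·+1^1 = +1.
(a,b)_∞: sgn(384047)=+, sgn(82)=+, so +1.
(a,b)_3: α=4, u≡2; β=6, v≡1 (mod 3); (2|3)=-1, (1|3)=+1; sign (−1)^0·-1^6·+1^4 = +1.
(a,b)_53: α=-2, u≡7; β=0, v≡47 (mod 53); (7|53)=+1, (47|53)=+1; sign (−1)^0·+1^0·+1^-2 = +1.
(a,b)_17: α=3, u≡8; β=2, v≡5 (mod 17); (8|17)=+1, (5|17)=-1; sign (−1)^0·+1^2·-1^3 = -1.
(a,b)_2: α=-14, β=-15; u≡7, v≡1 (mod 8); ε(u)ε(v)=1·0, αω(v)=-14·0, βω(u)=-15·0; sum ≡ 0  ⇒  +1.
Ram(384047, 82) = {17, 41}; no ℚ_17-point on the conic.

[17, 41]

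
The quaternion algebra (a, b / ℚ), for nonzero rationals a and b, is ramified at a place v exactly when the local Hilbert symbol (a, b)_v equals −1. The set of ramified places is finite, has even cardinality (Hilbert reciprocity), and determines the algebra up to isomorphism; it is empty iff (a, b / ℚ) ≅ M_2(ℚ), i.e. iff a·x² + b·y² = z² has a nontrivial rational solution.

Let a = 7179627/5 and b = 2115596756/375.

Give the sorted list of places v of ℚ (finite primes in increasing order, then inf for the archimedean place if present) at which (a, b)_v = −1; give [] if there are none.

[2, 13]

(a, b) ≡ (15, 3315) mod (ℚ^×)²; places V = {2, 3, 5, 7, 13, 17, ∞}.
(a,b)_17: α=2, u≡8; β=3, v≡2 (mod 17); (8|17)=+1, (2|17)=+1; sign (−1)^0·+1^3·+1^2 = +1.
(a,b)_∞: sgn(15)=+, sgn(3315)=+, so +1.
(a,b)_5: α=-1, u≡2; β=-3, v≡2 (mod 5); (2|5)=-1, (2|5)=-1; sign (−1)^0·-1^-3·-1^-1 = +1.
(a,b)_2: α=0, β=2; u≡7, v≡3 (mod 8); ε(u)ε(v)=1·1, αω(v)=0·1, βω(u)=2·0; sum ≡ 1  ⇒  -1.
(a,b)_7: α=2, u≡4; β=2, v≡1 (mod 7); (4|7)=+1, (1|7)=+1; sign (−1)^0·+1^2·+1^2 = +1.
(a,b)_3: α=1, u≡2; β=-1, v≡1 (mod 3); (2|3)=-1, (1|3)=+1; sign (−1)^1·-1^-1·+1^1 = +1.
(a,b)_13: α=2, u≡5; β=3, v≡7 (mod 13); (5|13)=-1, (7|13)=-1; sign (−1)^0·-1^3·-1^2 = -1.
(15, 3315 / ℚ) ramifies at {2, 13}: a division algebra.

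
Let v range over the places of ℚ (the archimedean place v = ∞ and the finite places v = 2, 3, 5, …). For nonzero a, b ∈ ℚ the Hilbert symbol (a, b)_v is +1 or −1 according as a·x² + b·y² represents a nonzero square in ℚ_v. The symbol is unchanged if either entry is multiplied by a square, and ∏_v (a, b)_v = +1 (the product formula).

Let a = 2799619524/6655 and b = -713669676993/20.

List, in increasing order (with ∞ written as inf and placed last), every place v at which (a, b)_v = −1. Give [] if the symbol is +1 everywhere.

[2, 3, 5, 7, 11, 13, 19, 23]

Mod squares: a ≡ 312455, b ≡ -1365. Check v ∈ {∞, 2, 3, 5, 7, 11, 13, 19, 23}.
v=∞: 312455 > 0 and -1365 < 0  ⇒  (a,b)_∞ = +1.
v=13: a=13^3·(≡7), b=13^3·(≡9) mod 13; (7|13)=-1, (9|13)=+1; (−1)^{3·3·6}·(-1)^3·(+1)^3 = -1.
v=5: a=5^-1·(≡4), b=5^-1·(≡3) mod 5; (4|5)=+1, (3|5)=-1; (−1)^{-1·-1·2}·(+1)^-1·(-1)^-1 = -1.
v=7: a=7^0·(≡6), b=7^1·(≡4) mod 7; (6|7)=-1, (4|7)=+1; (−1)^{0·1·3}·(-1)^1·(+1)^0 = -1.
v=23: a=23^1·(≡7), b=23^2·(≡5) mod 23; (7|23)=-1, (5|23)=-1; (−1)^{1·2·11}·(-1)^2·(-1)^1 = -1.
v=11: a=11^-3·(≡4), b=11^0·(≡10) mod 11; (4|11)=+1, (10|11)=-1; (−1)^{-3·0·5}·(+1)^0·(-1)^-3 = -1.
v=2: v_2(a)=2, v_2(b)=-2; units ≡ 7, 3 (mod 8); ε·ε+αω+βω = 1·1+2·1+-2·0 ≡ 1  ⇒  (a,b)_2 = -1.
v=19: a=19^1·(≡18), b=19^2·(≡18) mod 19; (18|19)=-1, (18|19)=-1; (−1)^{1·2·9}·(-1)^2·(-1)^1 = -1.
v=3: a=3^6·(≡2), b=3^5·(≡1) mod 3; (2|3)=-1, (1|3)=+1; (−1)^{6·5·1}·(-1)^5·(+1)^6 = -1.
(312455, -1365 / ℚ) ramifies at {2, 3, 5, 7, 11, 13, 19, 23}: a division algebra.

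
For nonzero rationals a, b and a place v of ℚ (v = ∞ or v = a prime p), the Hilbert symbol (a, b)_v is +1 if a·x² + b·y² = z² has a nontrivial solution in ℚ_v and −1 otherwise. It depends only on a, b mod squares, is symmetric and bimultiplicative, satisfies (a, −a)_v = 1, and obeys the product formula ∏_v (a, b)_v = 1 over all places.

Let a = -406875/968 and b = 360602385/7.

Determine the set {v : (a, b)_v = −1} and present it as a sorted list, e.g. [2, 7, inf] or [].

[5, 7, 13, 17, 29, 31]

Mod squares: a ≡ -1302, b ≡ 20861295. Check v ∈ {∞, 2, 3, 5, 7, 11, 13, 17, 29, 31}.
v=∞: -1302 < 0 and 20861295 > 0  ⇒  (a,b)_∞ = +1.
v=11: a=11^-2·(≡6), b=11^2·(≡3) mod 11; (6|11)=-1, (3|11)=+1; (−1)^{-2·2·5}·(-1)^2·(+1)^-2 = +1.
v=29: a=29^0·(≡18), b=29^1·(≡17) mod 29; (18|29)=-1, (17|29)=-1; (−1)^{0·1·14}·(-1)^1·(-1)^0 = -1.
v=2: v_2(a)=-3, v_2(b)=0; units ≡ 5, 7 (mod 8); ε·ε+αω+βω = 0·1+-3·0+0·1 ≡ 0  ⇒  (a,b)_2 = +1.
v=7: a=7^1·(≡5), b=7^-1·(≡3) mod 7; (5|7)=-1, (3|7)=-1; (−1)^{1·-1·3}·(-1)^-1·(-1)^1 = -1.
v=5: a=5^4·(≡3), b=5^1·(≡1) mod 5; (3|5)=-1, (1|5)=+1; (−1)^{4·1·2}·(-1)^1·(+1)^4 = -1.
v=17: a=17^0·(≡14), b=17^1·(≡10) mod 17; (14|17)=-1, (10|17)=-1; (−1)^{0·1·8}·(-1)^1·(-1)^0 = -1.
v=13: a=13^0·(≡2), b=13^1·(≡11) mod 13; (2|13)=-1, (11|13)=-1; (−1)^{0·1·6}·(-1)^1·(-1)^0 = -1.
v=31: a=31^1·(≡16), b=31^1·(≡16) mod 31; (16|31)=+1, (16|31)=+1; (−1)^{1·1·15}·(+1)^1·(+1)^1 = -1.
v=3: a=3^1·(≡1), b=3^1·(≡2) mod 3; (1|3)=+1, (2|3)=-1; (−1)^{1·1·1}·(+1)^1·(-1)^1 = +1.
(-1302, 20861295 / ℚ) ramifies at {5, 7, 13, 17, 29, 31}: a division algebra.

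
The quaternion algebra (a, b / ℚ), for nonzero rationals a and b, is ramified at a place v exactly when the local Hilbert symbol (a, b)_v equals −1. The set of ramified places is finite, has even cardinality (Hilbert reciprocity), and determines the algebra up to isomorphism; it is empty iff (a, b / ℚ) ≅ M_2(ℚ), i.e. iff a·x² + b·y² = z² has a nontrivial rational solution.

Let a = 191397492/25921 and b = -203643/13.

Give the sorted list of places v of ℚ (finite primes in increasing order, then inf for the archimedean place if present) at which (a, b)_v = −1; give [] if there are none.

(a, b) ≡ (7293, -2431) mod (ℚ^×)²; places V = {2, 3, 7, 11, 13, 17, 23, ∞}.
(a,b)_7: α=-2, u≡5; β=0, v≡6 (mod 7); (5|7)=-1, (6|7)=-1; sign (−1)^0·-1^0·-1^-2 = +1.
(a,b)_11: α=1, u≡1; β=3, v≡6 (mod 11); (1|11)=+1, (6|11)=-1; sign (−1)^1·+1^3·-1^1 = +1.
(a,b)_∞: sgn(7293)=+, sgn(-2431)=−, so +1.
(a,b)_2: α=2, β=0; u≡5, v≡1 (mod 8); ε(u)ε(v)=0·0, αω(v)=2·0, βω(u)=0·1; sum ≡ 0  ⇒  +1.
(a,b)_23: α=-2, u≡16; β=0, v≡7 (mod 23); (16|23)=+1, (7|23)=-1; sign (−1)^0·+1^0·-1^-2 = +1.
(a,b)_17: α=1, u≡4; β=1, v≡7 (mod 17); (4|17)=+1, (7|17)=-1; sign (−1)^0·+1^1·-1^1 = -1.
(a,b)_3: α=9, u≡1; β=2, v≡2 (mod 3); (1|3)=+1, (2|3)=-1; sign (−1)^0·+1^2·-1^9 = -1.
(a,b)_13: α=1, u≡6; β=-1, v≡2 (mod 13); (6|13)=-1, (2|13)=-1; sign (−1)^0·-1^-1·-1^1 = +1.
(7293, -2431 / ℚ) ramifies at {3, 17}: a division algebra.

[3, 17]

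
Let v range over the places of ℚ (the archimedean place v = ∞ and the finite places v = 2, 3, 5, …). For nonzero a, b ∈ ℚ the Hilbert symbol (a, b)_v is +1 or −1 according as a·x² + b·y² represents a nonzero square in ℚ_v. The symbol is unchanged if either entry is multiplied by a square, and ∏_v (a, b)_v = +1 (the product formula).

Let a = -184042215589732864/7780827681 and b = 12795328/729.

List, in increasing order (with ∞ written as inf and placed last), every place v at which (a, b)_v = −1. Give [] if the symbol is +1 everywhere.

Mod squares: a ≡ -34, b ≡ 7. Check v ∈ {∞, 2, 3, 7, 11, 13, 17, 23}.
v=11: a=11^-4·(≡6), b=11^0·(≡6) mod 11; (6|11)=-1, (6|11)=-1; (−1)^{-4·0·5}·(-1)^0·(-1)^-4 = +1.
v=23: a=23^2·(≡2), b=23^0·(≡21) mod 23; (2|23)=+1, (21|23)=-1; (−1)^{2·0·11}·(+1)^0·(-1)^2 = +1.
v=3: a=3^-12·(≡2), b=3^-6·(≡1) mod 3; (2|3)=-1, (1|3)=+1; (−1)^{-12·-6·1}·(-1)^-6·(+1)^-12 = +1.
v=13: a=13^8·(≡11), b=13^4·(≡6) mod 13; (11|13)=-1, (6|13)=-1; (−1)^{8·4·6}·(-1)^4·(-1)^8 = +1.
v=∞: -34 < 0 and 7 > 0  ⇒  (a,b)_∞ = +1.
v=7: a=7^2·(≡4), b=7^1·(≡1) mod 7; (4|7)=+1, (1|7)=+1; (−1)^{2·1·3}·(+1)^1·(+1)^2 = +1.
v=17: a=17^1·(≡9), b=17^0·(≡14) mod 17; (9|17)=+1, (14|17)=-1; (−1)^{1·0·8}·(+1)^0·(-1)^1 = -1.
v=2: v_2(a)=9, v_2(b)=6; units ≡ 7, 7 (mod 8); ε·ε+αω+βω = 1·1+9·0+6·0 ≡ 1  ⇒  (a,b)_2 = -1.
(-34, 7 / ℚ) ramifies at {2, 17}: a division algebra.

[2, 17]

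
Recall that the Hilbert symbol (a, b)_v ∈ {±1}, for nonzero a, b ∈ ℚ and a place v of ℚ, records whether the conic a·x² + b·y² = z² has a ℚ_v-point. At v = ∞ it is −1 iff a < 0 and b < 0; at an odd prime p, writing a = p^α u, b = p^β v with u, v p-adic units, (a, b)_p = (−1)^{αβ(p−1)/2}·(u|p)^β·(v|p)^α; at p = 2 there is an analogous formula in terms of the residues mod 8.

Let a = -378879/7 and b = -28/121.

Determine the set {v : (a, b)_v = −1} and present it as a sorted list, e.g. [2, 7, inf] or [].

[3, 7, 19, inf]

Mod squares: a ≡ -9177, b ≡ -7. Check v ∈ {∞, 2, 3, 7, 11, 17, 19, 23}.
v=17: a=17^2·(≡7), b=17^0·(≡3) mod 17; (7|17)=-1, (3|17)=-1; (−1)^{2·0·8}·(-1)^0·(-1)^2 = +1.
v=7: a=7^-1·(≡3), b=7^1·(≡5) mod 7; (3|7)=-1, (5|7)=-1; (−1)^{-1·1·3}·(-1)^1·(-1)^-1 = -1.
v=∞: -9177 < 0 and -7 < 0  ⇒  (a,b)_∞ = -1.
v=2: v_2(a)=0, v_2(b)=2; units ≡ 7, 1 (mod 8); ε·ε+αω+βω = 1·0+0·0+2·0 ≡ 0  ⇒  (a,b)_2 = +1.
v=11: a=11^0·(≡7), b=11^-2·(≡5) mod 11; (7|11)=-1, (5|11)=+1; (−1)^{0·-2·5}·(-1)^-2·(+1)^0 = +1.
v=3: a=3^1·(≡1), b=3^0·(≡2) mod 3; (1|3)=+1, (2|3)=-1; (−1)^{1·0·1}·(+1)^0·(-1)^1 = -1.
v=23: a=23^1·(≡19), b=23^0·(≡3) mod 23; (19|23)=-1, (3|23)=+1; (−1)^{1·0·11}·(-1)^0·(+1)^1 = +1.
v=19: a=19^1·(≡4), b=19^0·(≡15) mod 19; (4|19)=+1, (15|19)=-1; (−1)^{1·0·9}·(+1)^0·(-1)^1 = -1.
Ram(-9177, -7) = {3, 7, 19, ∞}; no ℚ_3-point on the conic.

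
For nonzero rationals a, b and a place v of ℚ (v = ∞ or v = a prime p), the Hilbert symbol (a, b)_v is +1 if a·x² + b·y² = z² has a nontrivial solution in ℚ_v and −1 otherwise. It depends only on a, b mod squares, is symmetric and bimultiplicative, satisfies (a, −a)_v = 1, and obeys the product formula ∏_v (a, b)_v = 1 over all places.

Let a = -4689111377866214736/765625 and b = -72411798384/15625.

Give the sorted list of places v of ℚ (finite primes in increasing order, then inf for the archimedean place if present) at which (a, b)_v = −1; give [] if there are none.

(a, b) ≡ (-629, -1271) mod (ℚ^×)²; places V = {2, 3, 5, 7, 17, 31, 37, 41, ∞}.
(a,b)_∞: sgn(-629)=−, sgn(-1271)=−, so -1.
(a,b)_3: α=6, u≡1; β=2, v≡1 (mod 3); (1|3)=+1, (1|3)=+1; sign (−1)^0·+1^2·+1^6 = +1.
(a,b)_31: α=2, u≡26; β=1, v≡13 (mod 31); (26|31)=-1, (13|31)=-1; sign (−1)^0·-1^1·-1^2 = -1.
(a,b)_5: α=-6, u≡1; β=-6, v≡1 (mod 5); (1|5)=+1, (1|5)=+1; sign (−1)^0·+1^-6·+1^-6 = +1.
(a,b)_17: α=3, u≡12; β=2, v≡8 (mod 17); (12|17)=-1, (8|17)=+1; sign (−1)^0·-1^2·+1^3 = +1.
(a,b)_41: α=2, u≡3; β=1, v≡40 (mod 41); (3|41)=-1, (40|41)=+1; sign (−1)^0·-1^1·+1^2 = -1.
(a,b)_2: α=4, β=4; u≡3, v≡1 (mod 8); ε(u)ε(v)=1·0, αω(v)=4·0, βω(u)=4·1; sum ≡ 0  ⇒  +1.
(a,b)_37: α=3, u≡35; β=2, v≡14 (mod 37); (35|37)=-1, (14|37)=-1; sign (−1)^0·-1^2·-1^3 = -1.
(a,b)_7: α=-2, u≡4; β=0, v≡5 (mod 7); (4|7)=+1, (5|7)=-1; sign (−1)^0·+1^0·-1^-2 = +1.
|Ram(-629, -1271)| = 4, even; anisotropic at {31, 37, 41, ∞}.

[31, 37, 41, inf]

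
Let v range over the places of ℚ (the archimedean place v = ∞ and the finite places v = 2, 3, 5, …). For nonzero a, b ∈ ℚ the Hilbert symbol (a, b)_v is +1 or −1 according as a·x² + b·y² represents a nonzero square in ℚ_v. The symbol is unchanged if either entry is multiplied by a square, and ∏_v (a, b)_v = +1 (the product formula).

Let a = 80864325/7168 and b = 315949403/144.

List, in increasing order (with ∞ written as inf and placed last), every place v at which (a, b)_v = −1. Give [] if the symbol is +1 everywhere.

[2, 11, 29, 41]

Mod squares: a ≡ 3451, b ≡ 7667. Check v ∈ {∞, 2, 3, 5, 7, 11, 17, 29, 41}.
v=2: v_2(a)=-10, v_2(b)=-4; units ≡ 3, 3 (mod 8); ε·ε+αω+βω = 1·1+-10·1+-4·1 ≡ 1  ⇒  (a,b)_2 = -1.
v=7: a=7^-1·(≡5), b=7^2·(≡4) mod 7; (5|7)=-1, (4|7)=+1; (−1)^{-1·2·3}·(-1)^2·(+1)^-1 = +1.
v=5: a=5^2·(≡1), b=5^0·(≡2) mod 5; (1|5)=+1, (2|5)=-1; (−1)^{2·0·2}·(+1)^0·(-1)^2 = +1.
v=11: a=11^0·(≡2), b=11^1·(≡1) mod 11; (2|11)=-1, (1|11)=+1; (−1)^{0·1·5}·(-1)^1·(+1)^0 = -1.
v=41: a=41^0·(≡14), b=41^1·(≡20) mod 41; (14|41)=-1, (20|41)=+1; (−1)^{0·1·20}·(-1)^1·(+1)^0 = -1.
v=29: a=29^1·(≡15), b=29^2·(≡12) mod 29; (15|29)=-1, (12|29)=-1; (−1)^{1·2·14}·(-1)^2·(-1)^1 = -1.
v=17: a=17^1·(≡16), b=17^1·(≡16) mod 17; (16|17)=+1, (16|17)=+1; (−1)^{1·1·8}·(+1)^1·(+1)^1 = +1.
v=∞: 3451 > 0 and 7667 > 0  ⇒  (a,b)_∞ = +1.
v=3: a=3^8·(≡1), b=3^-2·(≡2) mod 3; (1|3)=+1, (2|3)=-1; (−1)^{8·-2·1}·(+1)^-2·(-1)^8 = +1.
(3451, 7667 / ℚ) ramifies at {2, 11, 29, 41}: a division algebra.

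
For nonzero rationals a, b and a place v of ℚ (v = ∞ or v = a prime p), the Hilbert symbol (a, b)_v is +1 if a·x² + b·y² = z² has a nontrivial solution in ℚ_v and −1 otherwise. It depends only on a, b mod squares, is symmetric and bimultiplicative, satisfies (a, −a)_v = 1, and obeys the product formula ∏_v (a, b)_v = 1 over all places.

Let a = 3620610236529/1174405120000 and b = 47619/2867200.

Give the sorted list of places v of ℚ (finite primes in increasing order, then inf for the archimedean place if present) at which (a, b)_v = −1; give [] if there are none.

Mod squares: a ≡ 1888887, b ≡ 37037. Check v ∈ {∞, 2, 3, 5, 7, 11, 13, 17, 37}.
v=7: a=7^-1·(≡5), b=7^-1·(≡6) mod 7; (5|7)=-1, (6|7)=-1; (−1)^{-1·-1·3}·(-1)^-1·(-1)^-1 = -1.
v=5: a=5^-4·(≡2), b=5^-2·(≡3) mod 5; (2|5)=-1, (3|5)=-1; (−1)^{-4·-2·2}·(-1)^-2·(-1)^-4 = +1.
v=13: a=13^1·(≡2), b=13^1·(≡8) mod 13; (2|13)=-1, (8|13)=-1; (−1)^{1·1·6}·(-1)^1·(-1)^1 = +1.
v=2: v_2(a)=-28, v_2(b)=-14; units ≡ 7, 5 (mod 8); ε·ε+αω+βω = 1·0+-28·1+-14·0 ≡ 0  ⇒  (a,b)_2 = +1.
v=∞: 1888887 > 0 and 37037 > 0  ⇒  (a,b)_∞ = +1.
v=37: a=37^3·(≡30), b=37^1·(≡2) mod 37; (30|37)=+1, (2|37)=-1; (−1)^{3·1·18}·(+1)^1·(-1)^3 = -1.
v=17: a=17^1·(≡8), b=17^0·(≡5) mod 17; (8|17)=+1, (5|17)=-1; (−1)^{1·0·8}·(+1)^0·(-1)^1 = -1.
v=3: a=3^5·(≡1), b=3^2·(≡2) mod 3; (1|3)=+1, (2|3)=-1; (−1)^{5·2·1}·(+1)^2·(-1)^5 = -1.
v=11: a=11^3·(≡10), b=11^1·(≡1) mod 11; (10|11)=-1, (1|11)=+1; (−1)^{3·1·5}·(-1)^1·(+1)^3 = +1.
Ram(1888887, 37037) = {3, 7, 17, 37}; no ℚ_3-point on the conic.

[3, 7, 17, 37]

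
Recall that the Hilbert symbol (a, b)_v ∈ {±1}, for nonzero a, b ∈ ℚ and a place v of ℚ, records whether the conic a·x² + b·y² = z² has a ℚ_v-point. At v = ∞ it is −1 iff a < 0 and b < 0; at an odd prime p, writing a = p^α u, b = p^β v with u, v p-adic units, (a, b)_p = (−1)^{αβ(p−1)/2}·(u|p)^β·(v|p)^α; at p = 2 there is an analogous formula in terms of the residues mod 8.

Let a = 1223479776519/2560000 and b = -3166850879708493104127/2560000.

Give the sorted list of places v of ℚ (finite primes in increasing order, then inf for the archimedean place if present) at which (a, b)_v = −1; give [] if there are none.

[13, 41]

Mod squares: a ≡ 6290999, b ≡ -7. Check v ∈ {∞, 2, 3, 5, 7, 11, 13, 23, 29, 37, 41}.
v=11: a=11^1·(≡10), b=11^2·(≡5) mod 11; (10|11)=-1, (5|11)=+1; (−1)^{1·2·5}·(-1)^2·(+1)^1 = +1.
v=2: v_2(a)=-12, v_2(b)=-12; units ≡ 7, 1 (mod 8); ε·ε+αω+βω = 1·0+-12·0+-12·0 ≡ 0  ⇒  (a,b)_2 = +1.
v=∞: 6290999 > 0 and -7 < 0  ⇒  (a,b)_∞ = +1.
v=3: a=3^4·(≡2), b=3^2·(≡2) mod 3; (2|3)=-1, (2|3)=-1; (−1)^{4·2·1}·(-1)^2·(-1)^4 = +1.
v=23: a=23^0·(≡9), b=23^2·(≡3) mod 23; (9|23)=+1, (3|23)=+1; (−1)^{0·2·11}·(+1)^2·(+1)^0 = +1.
v=7: a=7^4·(≡2), b=7^5·(≡3) mod 7; (2|7)=+1, (3|7)=-1; (−1)^{4·5·3}·(+1)^5·(-1)^4 = +1.
v=29: a=29^1·(≡17), b=29^2·(≡13) mod 29; (17|29)=-1, (13|29)=+1; (−1)^{1·2·14}·(-1)^2·(+1)^1 = +1.
v=13: a=13^1·(≡11), b=13^2·(≡11) mod 13; (11|13)=-1, (11|13)=-1; (−1)^{1·2·6}·(-1)^2·(-1)^1 = -1.
v=5: a=5^-4·(≡4), b=5^-4·(≡3) mod 5; (4|5)=+1, (3|5)=-1; (−1)^{-4·-4·2}·(+1)^-4·(-1)^-4 = +1.
v=37: a=37^1·(≡26), b=37^2·(≡7) mod 37; (26|37)=+1, (7|37)=+1; (−1)^{1·2·18}·(+1)^2·(+1)^1 = +1.
v=41: a=41^1·(≡19), b=41^2·(≡30) mod 41; (19|41)=-1, (30|41)=-1; (−1)^{1·2·20}·(-1)^2·(-1)^1 = -1.
(6290999, -7 / ℚ) ramifies at {13, 41}: a division algebra.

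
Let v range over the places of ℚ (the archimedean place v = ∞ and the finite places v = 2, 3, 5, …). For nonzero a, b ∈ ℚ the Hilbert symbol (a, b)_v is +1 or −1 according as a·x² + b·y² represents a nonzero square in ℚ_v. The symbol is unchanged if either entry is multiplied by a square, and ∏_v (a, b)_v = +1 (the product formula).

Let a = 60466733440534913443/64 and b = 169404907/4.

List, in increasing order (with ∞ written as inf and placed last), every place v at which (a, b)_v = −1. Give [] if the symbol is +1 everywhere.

[2, 37]

Mod squares: a ≡ 43, b ≡ 3457243. Check v ∈ {∞, 2, 7, 37, 41, 43, 53}.
v=2: v_2(a)=-6, v_2(b)=-2; units ≡ 3, 3 (mod 8); ε·ε+αω+βω = 1·1+-6·1+-2·1 ≡ 1  ⇒  (a,b)_2 = -1.
v=43: a=43^3·(≡10), b=43^1·(≡8) mod 43; (10|43)=+1, (8|43)=-1; (−1)^{3·1·21}·(+1)^1·(-1)^3 = +1.
v=7: a=7^6·(≡1), b=7^2·(≡5) mod 7; (1|7)=+1, (5|7)=-1; (−1)^{6·2·3}·(+1)^2·(-1)^6 = +1.
v=37: a=37^2·(≡6), b=37^1·(≡5) mod 37; (6|37)=-1, (5|37)=-1; (−1)^{2·1·18}·(-1)^1·(-1)^2 = -1.
v=∞: 43 > 0 and 3457243 > 0  ⇒  (a,b)_∞ = +1.
v=41: a=41^2·(≡20), b=41^1·(≡13) mod 41; (20|41)=+1, (13|41)=-1; (−1)^{2·1·20}·(+1)^1·(-1)^2 = +1.
v=53: a=53^2·(≡9), b=53^1·(≡12) mod 53; (9|53)=+1, (12|53)=-1; (−1)^{2·1·26}·(+1)^1·(-1)^2 = +1.
(43, 3457243 / ℚ) ramifies at {2, 37}: a division algebra.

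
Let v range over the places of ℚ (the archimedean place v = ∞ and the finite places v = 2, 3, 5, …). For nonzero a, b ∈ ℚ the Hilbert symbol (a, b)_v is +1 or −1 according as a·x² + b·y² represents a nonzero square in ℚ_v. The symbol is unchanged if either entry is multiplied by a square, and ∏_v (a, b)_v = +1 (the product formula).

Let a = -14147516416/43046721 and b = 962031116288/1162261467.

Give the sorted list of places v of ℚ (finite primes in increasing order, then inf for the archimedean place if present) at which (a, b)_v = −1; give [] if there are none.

[2, 3, 11, 53]

(a, b) ≡ (-47806, 2438106) mod (ℚ^×)²; places V = {2, 3, 11, 17, 41, 53, ∞}.
(a,b)_41: α=1, u≡36; β=1, v≡5 (mod 41); (36|41)=+1, (5|41)=+1; sign (−1)^0·+1^1·+1^1 = +1.
(a,b)_2: α=11, β=13; u≡1, v≡5 (mod 8); ε(u)ε(v)=0·0, αω(v)=11·1, βω(u)=13·0; sum ≡ 1  ⇒  -1.
(a,b)_11: α=1, u≡10; β=1, v≡7 (mod 11); (10|11)=-1, (7|11)=-1; sign (−1)^1·-1^1·-1^1 = -1.
(a,b)_3: α=-16, u≡2; β=-19, v≡2 (mod 3); (2|3)=-1, (2|3)=-1; sign (−1)^0·-1^-19·-1^-16 = -1.
(a,b)_53: α=1, u≡47; β=1, v≡21 (mod 53); (47|53)=+1, (21|53)=-1; sign (−1)^0·+1^1·-1^1 = -1.
(a,b)_17: α=2, u≡9; β=3, v≡10 (mod 17); (9|17)=+1, (10|17)=-1; sign (−1)^0·+1^3·-1^2 = +1.
(a,b)_∞: sgn(-47806)=−, sgn(2438106)=+, so +1.
(-47806, 2438106 / ℚ) ramifies at {2, 3, 11, 53}: a division algebra.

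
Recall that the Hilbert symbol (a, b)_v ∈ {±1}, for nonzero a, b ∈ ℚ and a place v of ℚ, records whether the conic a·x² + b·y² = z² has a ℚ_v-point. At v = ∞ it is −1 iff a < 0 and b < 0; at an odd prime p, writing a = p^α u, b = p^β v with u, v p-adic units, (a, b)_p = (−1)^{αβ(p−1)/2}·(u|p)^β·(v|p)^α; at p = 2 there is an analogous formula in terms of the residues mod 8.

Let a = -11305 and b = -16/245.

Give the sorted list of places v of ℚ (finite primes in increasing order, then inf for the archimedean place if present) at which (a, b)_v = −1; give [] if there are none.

[2, 17, 19, inf]

(a, b) ≡ (-11305, -5) mod (ℚ^×)²; places V = {2, 5, 7, 17, 19, ∞}.
(a,b)_∞: sgn(-11305)=−, sgn(-5)=−, so -1.
(a,b)_19: α=1, u≡13; β=0, v≡8 (mod 19); (13|19)=-1, (8|19)=-1; sign (−1)^0·-1^0·-1^1 = -1.
(a,b)_7: α=1, u≡2; β=-2, v≡1 (mod 7); (2|7)=+1, (1|7)=+1; sign (−1)^0·+1^-2·+1^1 = +1.
(a,b)_17: α=1, u≡15; β=0, v≡5 (mod 17); (15|17)=+1, (5|17)=-1; sign (−1)^0·+1^0·-1^1 = -1.
(a,b)_5: α=1, u≡4; β=-1, v≡1 (mod 5); (4|5)=+1, (1|5)=+1; sign (−1)^0·+1^-1·+1^1 = +1.
(a,b)_2: α=0, β=4; u≡7, v≡3 (mod 8); ε(u)ε(v)=1·1, αω(v)=0·1, βω(u)=4·0; sum ≡ 1  ⇒  -1.
Ram(-11305, -5) = {2, 17, 19, ∞}; no ℚ_2-point on the conic.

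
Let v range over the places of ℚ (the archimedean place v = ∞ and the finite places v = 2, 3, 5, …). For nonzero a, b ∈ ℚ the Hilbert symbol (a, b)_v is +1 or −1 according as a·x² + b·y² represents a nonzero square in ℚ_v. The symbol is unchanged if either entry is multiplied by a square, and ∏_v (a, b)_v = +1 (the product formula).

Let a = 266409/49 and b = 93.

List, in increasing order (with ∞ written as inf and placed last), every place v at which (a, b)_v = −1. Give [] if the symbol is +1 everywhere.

(a, b) ≡ (3289, 93) mod (ℚ^×)²; places V = {2, 3, 7, 11, 13, 23, 31, ∞}.
(a,b)_∞: sgn(3289)=+, sgn(93)=+, so +1.
(a,b)_3: α=4, u≡1; β=1, v≡1 (mod 3); (1|3)=+1, (1|3)=+1; sign (−1)^0·+1^1·+1^4 = +1.
(a,b)_2: α=0, β=0; u≡1, v≡5 (mod 8); ε(u)ε(v)=0·0, αω(v)=0·1, βω(u)=0·0; sum ≡ 0  ⇒  +1.
(a,b)_23: α=1, u≡20; β=0, v≡1 (mod 23); (20|23)=-1, (1|23)=+1; sign (−1)^0·-1^0·+1^1 = +1.
(a,b)_31: α=0, u≡29; β=1, v≡3 (mod 31); (29|31)=-1, (3|31)=-1; sign (−1)^0·-1^1·-1^0 = -1.
(a,b)_11: α=1, u≡6; β=0, v≡5 (mod 11); (6|11)=-1, (5|11)=+1; sign (−1)^0·-1^0·+1^1 = +1.
(a,b)_7: α=-2, u≡3; β=0, v≡2 (mod 7); (3|7)=-1, (2|7)=+1; sign (−1)^0·-1^0·+1^-2 = +1.
(a,b)_13: α=1, u≡7; β=0, v≡2 (mod 13); (7|13)=-1, (2|13)=-1; sign (−1)^0·-1^0·-1^1 = -1.
|Ram(3289, 93)| = 2, even; anisotropic at {13, 31}.

[13, 31]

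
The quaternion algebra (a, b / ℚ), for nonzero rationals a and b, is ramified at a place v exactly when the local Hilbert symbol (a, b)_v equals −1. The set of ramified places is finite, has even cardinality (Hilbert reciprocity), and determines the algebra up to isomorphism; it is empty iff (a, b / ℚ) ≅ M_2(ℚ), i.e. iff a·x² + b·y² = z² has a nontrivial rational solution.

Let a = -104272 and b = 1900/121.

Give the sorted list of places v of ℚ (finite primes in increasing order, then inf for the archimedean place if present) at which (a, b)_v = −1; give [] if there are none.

[2, 7]

(a, b) ≡ (-133, 19) mod (ℚ^×)²; places V = {2, 5, 7, 11, 19, ∞}.
(a,b)_2: α=4, β=2; u≡3, v≡3 (mod 8); ε(u)ε(v)=1·1, αω(v)=4·1, βω(u)=2·1; sum ≡ 1  ⇒  -1.
(a,b)_11: α=0, u≡8; β=-2, v≡8 (mod 11); (8|11)=-1, (8|11)=-1; sign (−1)^0·-1^-2·-1^0 = +1.
(a,b)_19: α=1, u≡3; β=1, v≡17 (mod 19); (3|19)=-1, (17|19)=+1; sign (−1)^1·-1^1·+1^1 = +1.
(a,b)_∞: sgn(-133)=−, sgn(19)=+, so +1.
(a,b)_7: α=3, u≡4; β=0, v≡5 (mod 7); (4|7)=+1, (5|7)=-1; sign (−1)^0·+1^0·-1^3 = -1.
(a,b)_5: α=0, u≡3; β=2, v≡1 (mod 5); (3|5)=-1, (1|5)=+1; sign (−1)^0·-1^2·+1^0 = +1.
|Ram(-133, 19)| = 2, even; anisotropic at {2, 7}.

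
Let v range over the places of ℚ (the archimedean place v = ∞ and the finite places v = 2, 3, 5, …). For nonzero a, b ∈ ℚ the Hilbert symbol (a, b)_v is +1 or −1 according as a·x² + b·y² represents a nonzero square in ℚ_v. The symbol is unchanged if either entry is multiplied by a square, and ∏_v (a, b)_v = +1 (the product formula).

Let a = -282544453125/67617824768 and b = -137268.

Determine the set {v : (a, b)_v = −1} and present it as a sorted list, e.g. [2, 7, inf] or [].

Mod squares: a ≡ -410, b ≡ -3813. Check v ∈ {∞, 2, 3, 5, 11, 13, 17, 31, 41}.
v=41: a=41^1·(≡5), b=41^1·(≡14) mod 41; (5|41)=+1, (14|41)=-1; (−1)^{1·1·20}·(+1)^1·(-1)^1 = -1.
v=31: a=31^0·(≡3), b=31^1·(≡5) mod 31; (3|31)=-1, (5|31)=+1; (−1)^{0·1·15}·(-1)^1·(+1)^0 = -1.
v=3: a=3^6·(≡1), b=3^3·(≡1) mod 3; (1|3)=+1, (1|3)=+1; (−1)^{6·3·1}·(+1)^3·(+1)^6 = +1.
v=17: a=17^-2·(≡13), b=17^0·(≡7) mod 17; (13|17)=+1, (7|17)=-1; (−1)^{-2·0·8}·(+1)^0·(-1)^-2 = +1.
v=5: a=5^7·(≡2), b=5^0·(≡2) mod 5; (2|5)=-1, (2|5)=-1; (−1)^{7·0·2}·(-1)^0·(-1)^7 = -1.
v=13: a=13^-4·(≡11), b=13^0·(≡12) mod 13; (11|13)=-1, (12|13)=+1; (−1)^{-4·0·6}·(-1)^0·(+1)^-4 = +1.
v=2: v_2(a)=-13, v_2(b)=2; units ≡ 3, 3 (mod 8); ε·ε+αω+βω = 1·1+-13·1+2·1 ≡ 0  ⇒  (a,b)_2 = +1.
v=∞: -410 < 0 and -3813 < 0  ⇒  (a,b)_∞ = -1.
v=11: a=11^2·(≡6), b=11^0·(≡1) mod 11; (6|11)=-1, (1|11)=+1; (−1)^{2·0·5}·(-1)^0·(+1)^2 = +1.
(-410, -3813 / ℚ) ramifies at {5, 31, 41, ∞}: a division algebra.

[5, 31, 41, inf]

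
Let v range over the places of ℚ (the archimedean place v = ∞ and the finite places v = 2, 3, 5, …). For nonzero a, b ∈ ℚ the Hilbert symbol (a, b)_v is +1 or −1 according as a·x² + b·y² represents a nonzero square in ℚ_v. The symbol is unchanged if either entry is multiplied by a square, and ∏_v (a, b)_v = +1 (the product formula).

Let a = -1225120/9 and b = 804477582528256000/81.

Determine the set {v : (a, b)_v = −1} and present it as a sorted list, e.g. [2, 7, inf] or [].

[2, 5, 7, 13]

(a, b) ≡ (-76570, 535990) mod (ℚ^×)²; places V = {2, 3, 5, 7, 13, 19, 31, ∞}.
(a,b)_2: α=5, β=11; u≡3, v≡3 (mod 8); ε(u)ε(v)=1·1, αω(v)=5·1, βω(u)=11·1; sum ≡ 1  ⇒  -1.
(a,b)_∞: sgn(-76570)=−, sgn(535990)=+, so +1.
(a,b)_5: α=1, u≡4; β=3, v≡3 (mod 5); (4|5)=+1, (3|5)=-1; sign (−1)^0·+1^3·-1^1 = -1.
(a,b)_13: α=1, u≡4; β=3, v≡8 (mod 13); (4|13)=+1, (8|13)=-1; sign (−1)^0·+1^3·-1^1 = -1.
(a,b)_19: α=1, u≡7; β=3, v≡2 (mod 19); (7|19)=+1, (2|19)=-1; sign (−1)^1·+1^3·-1^1 = +1.
(a,b)_3: α=-2, u≡2; β=-4, v≡1 (mod 3); (2|3)=-1, (1|3)=+1; sign (−1)^0·-1^-4·+1^-2 = +1.
(a,b)_31: α=1, u≡4; β=3, v≡27 (mod 31); (4|31)=+1, (27|31)=-1; sign (−1)^1·+1^3·-1^1 = +1.
(a,b)_7: α=0, u≡3; β=1, v≡1 (mod 7); (3|7)=-1, (1|7)=+1; sign (−1)^0·-1^1·+1^0 = -1.
|Ram(-76570, 535990)| = 4, even; anisotropic at {2, 5, 7, 13}.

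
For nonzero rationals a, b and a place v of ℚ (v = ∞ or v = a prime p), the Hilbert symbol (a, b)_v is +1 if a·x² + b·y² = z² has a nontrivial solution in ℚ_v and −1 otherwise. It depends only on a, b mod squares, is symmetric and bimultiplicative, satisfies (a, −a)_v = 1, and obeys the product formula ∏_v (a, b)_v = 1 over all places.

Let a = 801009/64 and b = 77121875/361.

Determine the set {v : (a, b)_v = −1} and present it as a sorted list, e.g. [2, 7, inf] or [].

[11, 23, 29, 31]

Mod squares: a ≡ 9889, b ≡ 123395. Check v ∈ {∞, 2, 3, 5, 11, 19, 23, 29, 31, 37}.
v=3: a=3^4·(≡1), b=3^0·(≡2) mod 3; (1|3)=+1, (2|3)=-1; (−1)^{4·0·1}·(+1)^0·(-1)^4 = +1.
v=11: a=11^1·(≡6), b=11^0·(≡8) mod 11; (6|11)=-1, (8|11)=-1; (−1)^{1·0·5}·(-1)^0·(-1)^1 = -1.
v=23: a=23^0·(≡7), b=23^1·(≡13) mod 23; (7|23)=-1, (13|23)=+1; (−1)^{0·1·11}·(-1)^1·(+1)^0 = -1.
v=2: v_2(a)=-6, v_2(b)=0; units ≡ 1, 3 (mod 8); ε·ε+αω+βω = 0·1+-6·1+0·0 ≡ 0  ⇒  (a,b)_2 = +1.
v=37: a=37^0·(≡30), b=37^1·(≡31) mod 37; (30|37)=+1, (31|37)=-1; (−1)^{0·1·18}·(+1)^1·(-1)^0 = +1.
v=29: a=29^1·(≡7), b=29^1·(≡8) mod 29; (7|29)=+1, (8|29)=-1; (−1)^{1·1·14}·(+1)^1·(-1)^1 = -1.
v=5: a=5^0·(≡1), b=5^5·(≡4) mod 5; (1|5)=+1, (4|5)=+1; (−1)^{0·5·2}·(+1)^5·(+1)^0 = +1.
v=∞: 9889 > 0 and 123395 > 0  ⇒  (a,b)_∞ = +1.
v=31: a=31^1·(≡8), b=31^0·(≡27) mod 31; (8|31)=+1, (27|31)=-1; (−1)^{1·0·15}·(+1)^0·(-1)^1 = -1.
v=19: a=19^0·(≡1), b=19^-2·(≡1) mod 19; (1|19)=+1, (1|19)=+1; (−1)^{0·-2·9}·(+1)^-2·(+1)^0 = +1.
(9889, 123395 / ℚ) ramifies at {11, 23, 29, 31}: a division algebra.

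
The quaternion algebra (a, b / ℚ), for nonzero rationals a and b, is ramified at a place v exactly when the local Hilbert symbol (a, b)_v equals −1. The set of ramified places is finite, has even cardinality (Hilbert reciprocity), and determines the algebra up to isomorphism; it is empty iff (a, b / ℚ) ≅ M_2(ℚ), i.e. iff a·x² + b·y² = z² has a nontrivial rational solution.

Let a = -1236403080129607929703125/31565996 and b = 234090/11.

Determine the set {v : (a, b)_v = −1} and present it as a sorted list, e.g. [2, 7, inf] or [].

Mod squares: a ≡ -759, b ≡ 110. Check v ∈ {∞, 2, 3, 5, 7, 11, 13, 17, 23}.
v=∞: -759 < 0 and 110 > 0  ⇒  (a,b)_∞ = +1.
v=7: a=7^-2·(≡4), b=7^0·(≡6) mod 7; (4|7)=+1, (6|7)=-1; (−1)^{-2·0·3}·(+1)^0·(-1)^-2 = +1.
v=17: a=17^6·(≡10), b=17^2·(≡1) mod 17; (10|17)=-1, (1|17)=+1; (−1)^{6·2·8}·(-1)^2·(+1)^6 = +1.
v=23: a=23^3·(≡9), b=23^0·(≡8) mod 23; (9|23)=+1, (8|23)=+1; (−1)^{3·0·11}·(+1)^0·(+1)^3 = +1.
v=11: a=11^-5·(≡8), b=11^-1·(≡10) mod 11; (8|11)=-1, (10|11)=-1; (−1)^{-5·-1·5}·(-1)^-1·(-1)^-5 = -1.
v=13: a=13^2·(≡7), b=13^0·(≡7) mod 13; (7|13)=-1, (7|13)=-1; (−1)^{2·0·6}·(-1)^0·(-1)^2 = +1.
v=3: a=3^13·(≡2), b=3^4·(≡2) mod 3; (2|3)=-1, (2|3)=-1; (−1)^{13·4·1}·(-1)^4·(-1)^13 = -1.
v=5: a=5^6·(≡4), b=5^1·(≡3) mod 5; (4|5)=+1, (3|5)=-1; (−1)^{6·1·2}·(+1)^1·(-1)^6 = +1.
v=2: v_2(a)=-2, v_2(b)=1; units ≡ 1, 7 (mod 8); ε·ε+αω+βω = 0·1+-2·0+1·0 ≡ 0  ⇒  (a,b)_2 = +1.
Ram(-759, 110) = {3, 11}; no ℚ_3-point on the conic.

[3, 11]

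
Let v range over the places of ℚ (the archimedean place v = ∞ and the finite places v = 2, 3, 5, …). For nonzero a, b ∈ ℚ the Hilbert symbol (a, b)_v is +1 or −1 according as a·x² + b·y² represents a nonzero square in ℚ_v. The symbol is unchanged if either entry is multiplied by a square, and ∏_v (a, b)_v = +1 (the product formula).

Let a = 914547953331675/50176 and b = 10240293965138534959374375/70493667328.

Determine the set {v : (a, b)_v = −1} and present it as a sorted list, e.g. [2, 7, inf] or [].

[7, 13]

Mod squares: a ≡ 29627, b ≡ 3913. Check v ∈ {∞, 2, 3, 5, 7, 13, 17, 19, 43, 53}.
v=53: a=53^3·(≡10), b=53^4·(≡25) mod 53; (10|53)=+1, (25|53)=+1; (−1)^{3·4·26}·(+1)^4·(+1)^3 = +1.
v=3: a=3^2·(≡2), b=3^6·(≡1) mod 3; (2|3)=-1, (1|3)=+1; (−1)^{2·6·1}·(-1)^6·(+1)^2 = +1.
v=7: a=7^-2·(≡6), b=7^-5·(≡6) mod 7; (6|7)=-1, (6|7)=-1; (−1)^{-2·-5·3}·(-1)^-5·(-1)^-2 = -1.
v=∞: 29627 > 0 and 3913 > 0  ⇒  (a,b)_∞ = +1.
v=5: a=5^2·(≡2), b=5^4·(≡3) mod 5; (2|5)=-1, (3|5)=-1; (−1)^{2·4·2}·(-1)^4·(-1)^2 = +1.
v=17: a=17^2·(≡9), b=17^4·(≡3) mod 17; (9|17)=+1, (3|17)=-1; (−1)^{2·4·8}·(+1)^4·(-1)^2 = +1.
v=2: v_2(a)=-10, v_2(b)=-22; units ≡ 3, 1 (mod 8); ε·ε+αω+βω = 1·0+-10·0+-22·1 ≡ 0  ⇒  (a,b)_2 = +1.
v=19: a=19^0·(≡11), b=19^2·(≡14) mod 19; (11|19)=+1, (14|19)=-1; (−1)^{0·2·9}·(+1)^2·(-1)^0 = +1.
v=43: a=43^1·(≡24), b=43^1·(≡29) mod 43; (24|43)=+1, (29|43)=-1; (−1)^{1·1·21}·(+1)^1·(-1)^1 = +1.
v=13: a=13^3·(≡1), b=13^3·(≡8) mod 13; (1|13)=+1, (8|13)=-1; (−1)^{3·3·6}·(+1)^3·(-1)^3 = -1.
Ram(29627, 3913) = {7, 13}; no ℚ_7-point on the conic.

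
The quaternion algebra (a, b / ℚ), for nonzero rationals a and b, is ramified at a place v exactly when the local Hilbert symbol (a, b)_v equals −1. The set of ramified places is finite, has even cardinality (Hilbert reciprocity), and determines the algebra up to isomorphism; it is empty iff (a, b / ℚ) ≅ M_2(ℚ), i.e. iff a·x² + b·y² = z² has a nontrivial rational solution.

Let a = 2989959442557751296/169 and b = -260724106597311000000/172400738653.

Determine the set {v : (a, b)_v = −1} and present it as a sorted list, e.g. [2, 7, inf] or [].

[37, 53]

(a, b) ≡ (901, -1443) mod (ℚ^×)²; places V = {2, 3, 5, 7, 11, 13, 17, 19, 29, 37, 53, ∞}.
(a,b)_3: α=6, u≡1; β=11, v≡2 (mod 3); (1|3)=+1, (2|3)=-1; sign (−1)^0·+1^11·-1^6 = +1.
(a,b)_13: α=-2, u≡9; β=-1, v≡6 (mod 13); (9|13)=+1, (6|13)=-1; sign (−1)^0·+1^-1·-1^-2 = +1.
(a,b)_53: α=3, u≡1; β=2, v≡50 (mod 53); (1|53)=+1, (50|53)=-1; sign (−1)^0·+1^2·-1^3 = -1.
(a,b)_17: α=3, u≡9; β=2, v≡13 (mod 17); (9|17)=+1, (13|17)=+1; sign (−1)^0·+1^2·+1^3 = +1.
(a,b)_29: α=0, u≡27; β=-2, v≡23 (mod 29); (27|29)=-1, (23|29)=+1; sign (−1)^0·-1^-2·+1^0 = +1.
(a,b)_11: α=0, u≡7; β=-2, v≡4 (mod 11); (7|11)=-1, (4|11)=+1; sign (−1)^0·-1^-2·+1^0 = +1.
(a,b)_5: α=0, u≡4; β=6, v≡2 (mod 5); (4|5)=+1, (2|5)=-1; sign (−1)^0·+1^6·-1^0 = +1.
(a,b)_19: α=0, u≡10; β=-4, v≡4 (mod 19); (10|19)=-1, (4|19)=+1; sign (−1)^0·-1^-4·+1^0 = +1.
(a,b)_2: α=12, β=6; u≡5, v≡5 (mod 8); ε(u)ε(v)=0·0, αω(v)=12·1, βω(u)=6·1; sum ≡ 0  ⇒  +1.
(a,b)_7: α=0, u≡3; β=2, v≡3 (mod 7); (3|7)=-1, (3|7)=-1; sign (−1)^0·-1^2·-1^0 = +1.
(a,b)_∞: sgn(901)=+, sgn(-1443)=−, so +1.
(a,b)_37: α=2, u≡19; β=1, v≡24 (mod 37); (19|37)=-1, (24|37)=-1; sign (−1)^0·-1^1·-1^2 = -1.
(901, -1443 / ℚ) ramifies at {37, 53}: a division algebra.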